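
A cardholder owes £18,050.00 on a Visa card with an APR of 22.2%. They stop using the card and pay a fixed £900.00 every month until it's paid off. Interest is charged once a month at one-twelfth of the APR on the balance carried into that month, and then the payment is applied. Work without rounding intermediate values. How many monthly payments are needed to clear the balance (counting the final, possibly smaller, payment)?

26 months

Monthly rate r = 22.2%/12 = 1.85% = 0.0185.
Recurrence: B ← B·(1+r) − £900.00.
Month 1: interest £333.93; balance after payment £17,483.92.
Month 2: interest £323.45; balance after payment £16,907.38.
Closed form: n = −ln(1 − rB₀/P)/ln(1+r) = −ln(0.62897)/ln(1.0185) ≈ 25.294, so the balance reaches zero during payment 26.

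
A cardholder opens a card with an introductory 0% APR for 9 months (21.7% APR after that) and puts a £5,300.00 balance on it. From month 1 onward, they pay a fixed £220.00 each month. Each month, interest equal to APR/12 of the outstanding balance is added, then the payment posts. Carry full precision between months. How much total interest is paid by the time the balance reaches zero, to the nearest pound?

Promo months 1–9 at r₀ = 0%/12 = 0; months 10+ at r₁ = 21.7%/12 = 0.0180833.
After month 9 (no interest yet): B = £5,300.00 − 9·£220.00 = £3,320.00.
Then at r₁ with £220.00/mo: n₂ = −ln(1 − r₁·B/P)/ln(1+r₁) ≈ 17.78 → 18 more payments.
Total paid = 26·£220.00 + £172.35 = £5,892.35; interest = £5,892.35 − £5,300.00 = £592.35.

£592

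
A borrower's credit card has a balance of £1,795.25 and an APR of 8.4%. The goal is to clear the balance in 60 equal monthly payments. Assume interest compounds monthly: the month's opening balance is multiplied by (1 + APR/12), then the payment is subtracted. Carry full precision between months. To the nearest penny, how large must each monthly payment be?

£36.75

Monthly rate r = 8.4%/12 = 0.7% = 0.007.
Level-payment amortization: P = B₀·r / (1 − (1+r)^(−n)) = 1795.25·0.007 / (1 − 1.007^(−60)).
Denominator 1 − (1+r)^(−60) = 0.341991101.
P = 12.5668 / 0.341991101 ≈ 36.75.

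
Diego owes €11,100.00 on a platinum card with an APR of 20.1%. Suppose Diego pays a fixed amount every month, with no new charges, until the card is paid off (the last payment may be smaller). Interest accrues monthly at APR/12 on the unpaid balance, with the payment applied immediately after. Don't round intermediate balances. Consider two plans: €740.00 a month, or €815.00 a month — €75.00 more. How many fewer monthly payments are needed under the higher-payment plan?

Monthly rate r = 20.1%/12 = 1.675% = 0.01675.
At €740.00/mo: n = ⌈−ln(1 − rB₀/P)/ln(1+r)⌉ = 18 payments (last €311.49); total interest = total paid − €11,100.00 = €1,791.49.
At €815.00/mo: 16 payments (last €480.92); total interest €1,605.92.
Payments saved = 18 − 16 = 2.

2 fewer payments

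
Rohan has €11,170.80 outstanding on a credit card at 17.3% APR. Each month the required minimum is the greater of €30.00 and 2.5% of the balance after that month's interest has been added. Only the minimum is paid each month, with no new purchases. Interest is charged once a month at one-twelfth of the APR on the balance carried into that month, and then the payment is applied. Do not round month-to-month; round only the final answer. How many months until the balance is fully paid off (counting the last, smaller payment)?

Monthly rate r = 17.3%/12 = 1.44167% = 0.0144167.
While 2.5% of the post-interest balance exceeds €30.00, each month B ← (B·(1+r))·(1 − 0.025), i.e. B shrinks by the factor (1+r)·0.975 = 0.98906.
This holds for months 1–205. Entering month 206 the balance is €1,170.54; 2.5% of the post-interest balance is now below €30.00, so the flat €30.00 minimum applies from here.
From month 206 a fixed €30.00 at rate r clears €1,170.54 in 58 more payments. Total: 205 + 58 = 263 months.

263 months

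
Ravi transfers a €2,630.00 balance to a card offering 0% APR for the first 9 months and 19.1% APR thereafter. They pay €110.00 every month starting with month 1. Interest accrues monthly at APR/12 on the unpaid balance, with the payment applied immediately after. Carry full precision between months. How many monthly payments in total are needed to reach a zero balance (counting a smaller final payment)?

Promo months 1–9 at r₀ = 0%/12 = 0; months 10+ at r₁ = 19.1%/12 = 0.0159167.
After month 9 (no interest yet): B = €2,630.00 − 9·€110.00 = €1,640.00.
Then at r₁ with €110.00/mo: n₂ = −ln(1 − r₁·B/P)/ln(1+r₁) ≈ 17.15 → 18 more payments.

27 months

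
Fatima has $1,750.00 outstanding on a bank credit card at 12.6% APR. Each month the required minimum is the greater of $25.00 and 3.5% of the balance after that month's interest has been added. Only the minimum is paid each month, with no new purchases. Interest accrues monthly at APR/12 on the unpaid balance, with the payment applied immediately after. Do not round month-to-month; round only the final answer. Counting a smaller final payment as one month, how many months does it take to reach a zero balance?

70 months

Monthly rate r = 12.6%/12 = 1.05% = 0.0105.
While 3.5% of the post-interest balance exceeds $25.00, each month B ← (B·(1+r))·(1 − 0.035), i.e. B shrinks by the factor (1+r)·0.965 = 0.97513.
This holds for months 1–36. Entering month 37 the balance is $706.85; 3.5% of the post-interest balance is now below $25.00, so the flat $25.00 minimum applies from here.
From month 37 a fixed $25.00 at rate r clears $706.85 in 34 more payments. Total: 36 + 34 = 70 months.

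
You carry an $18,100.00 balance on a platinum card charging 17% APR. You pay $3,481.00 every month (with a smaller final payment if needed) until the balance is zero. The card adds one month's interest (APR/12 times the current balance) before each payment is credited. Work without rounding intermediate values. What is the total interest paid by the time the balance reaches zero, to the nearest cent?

$840.19

Monthly rate r = 17%/12 = 1.41667% = 0.0141667.
Payoff takes n = ⌈−ln(1 − rB₀/P)/ln(1+r)⌉ = ⌈5.439⌉ = 6 payments; the last is $1,535.19.
Total paid = 5·$3,481.00 + $1,535.19 = $18,940.19.
Total interest = total paid − principal = $18,940.19 − $18,100.00 = $840.19.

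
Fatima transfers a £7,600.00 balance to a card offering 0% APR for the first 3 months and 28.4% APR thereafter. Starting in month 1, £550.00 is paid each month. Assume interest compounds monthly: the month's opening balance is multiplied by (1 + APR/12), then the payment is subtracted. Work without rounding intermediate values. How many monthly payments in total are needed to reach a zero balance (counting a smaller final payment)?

16 payments

Promo months 1–3 at r₀ = 0%/12 = 0; months 4+ at r₁ = 28.4%/12 = 0.0236667.
After month 3 (no interest yet): B = £7,600.00 − 3·£550.00 = £5,950.00.
Then at r₁ with £550.00/mo: n₂ = −ln(1 − r₁·B/P)/ln(1+r₁) ≈ 12.64 → 13 more payments.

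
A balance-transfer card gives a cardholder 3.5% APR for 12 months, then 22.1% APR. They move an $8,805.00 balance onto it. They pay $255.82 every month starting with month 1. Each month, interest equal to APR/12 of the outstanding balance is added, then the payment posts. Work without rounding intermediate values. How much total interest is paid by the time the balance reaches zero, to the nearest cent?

Promo months 1–12 at r₀ = 3.5%/12 = 0.00291667; months 13+ at r₁ = 22.1%/12 = 0.0184167.
After month 12: iterate B ← B·(1+r₀) − $255.82 for 12 months → $5,998.60.
Then at r₁ with $255.82/mo: n₂ = −ln(1 − r₁·B/P)/ln(1+r₁) ≈ 30.98 → 31 more payments.
Total paid = 42·$255.82 + $250.75 = $10,995.19; interest = $10,995.19 − $8,805.00 = $2,190.19.

$2,190.19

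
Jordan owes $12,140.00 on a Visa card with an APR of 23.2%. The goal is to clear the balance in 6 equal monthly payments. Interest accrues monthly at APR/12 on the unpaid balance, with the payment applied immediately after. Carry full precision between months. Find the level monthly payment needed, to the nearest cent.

Monthly rate r = 23.2%/12 = 1.93333% = 0.0193333.
Level-payment amortization: P = B₀·r / (1 − (1+r)^(−n)) = 12140.00·0.0193333 / (1 − 1.01933^(−6)).
Denominator 1 − (1+r)^(−6) = 0.108538397.
P = 234.707 / 0.108538397 ≈ 2162.43.

$2,162.43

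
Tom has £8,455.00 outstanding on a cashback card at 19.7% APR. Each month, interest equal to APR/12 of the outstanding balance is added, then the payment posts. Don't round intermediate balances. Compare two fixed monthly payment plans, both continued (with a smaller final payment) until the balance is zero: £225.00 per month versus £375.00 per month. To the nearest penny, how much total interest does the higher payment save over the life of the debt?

£2,611.40

Monthly rate r = 19.7%/12 = 1.64167% = 0.0164167.
At £225.00/mo: n = ⌈−ln(1 − rB₀/P)/ln(1+r)⌉ = 59 payments (last £207.79); total interest = total paid − £8,455.00 = £4,802.79.
At £375.00/mo: 29 payments (last £146.39); total interest £2,191.39.
Interest saved = £4,802.79 − £2,191.39 = £2,611.40.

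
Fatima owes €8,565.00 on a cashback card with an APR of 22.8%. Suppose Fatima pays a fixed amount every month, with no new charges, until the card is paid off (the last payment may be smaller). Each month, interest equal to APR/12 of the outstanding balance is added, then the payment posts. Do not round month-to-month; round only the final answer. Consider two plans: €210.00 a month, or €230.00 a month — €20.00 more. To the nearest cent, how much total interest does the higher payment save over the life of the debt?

€1,615.56

Monthly rate r = 22.8%/12 = 1.9% = 0.019.
At €210.00/mo: n = ⌈−ln(1 − rB₀/P)/ln(1+r)⌉ = 80 payments (last €49.66); total interest = total paid − €8,565.00 = €8,074.66.
At €230.00/mo: 66 payments (last €74.10); total interest €6,459.10.
Interest saved = €8,074.66 − €6,459.10 = €1,615.56.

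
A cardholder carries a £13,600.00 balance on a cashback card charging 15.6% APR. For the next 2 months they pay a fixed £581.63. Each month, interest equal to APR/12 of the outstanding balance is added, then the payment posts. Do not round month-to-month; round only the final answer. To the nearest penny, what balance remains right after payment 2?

£12,785.08

Monthly rate r = 15.6%/12 = 1.3% = 0.013.
Each month: B ← B·(1+r) − £581.63.
Month 1: interest £176.80; balance after payment £13,195.17.
Month 2: interest £171.54; balance after payment £12,785.08.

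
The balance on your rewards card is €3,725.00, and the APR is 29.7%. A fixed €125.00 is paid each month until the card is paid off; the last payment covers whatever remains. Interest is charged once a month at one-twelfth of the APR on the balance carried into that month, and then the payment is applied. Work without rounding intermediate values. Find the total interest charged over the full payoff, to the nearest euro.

€3,115

Monthly rate r = 29.7%/12 = 2.475% = 0.02475.
Payoff takes n = ⌈−ln(1 − rB₀/P)/ln(1+r)⌉ = ⌈54.714⌉ = 55 payments; the last is €89.61.
Total paid = 54·€125.00 + €89.61 = €6,839.61.
Total interest = total paid − principal = €6,839.61 − €3,725.00 = €3,114.61.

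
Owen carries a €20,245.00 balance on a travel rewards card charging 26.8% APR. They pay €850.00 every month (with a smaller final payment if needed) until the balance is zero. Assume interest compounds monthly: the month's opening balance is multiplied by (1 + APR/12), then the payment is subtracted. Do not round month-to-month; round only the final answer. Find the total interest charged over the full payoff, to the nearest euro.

€8,971

Monthly rate r = 26.8%/12 = 2.23333% = 0.0223333.
Payoff takes n = ⌈−ln(1 − rB₀/P)/ln(1+r)⌉ = ⌈34.369⌉ = 35 payments; the last is €315.97.
Total paid = 34·€850.00 + €315.97 = €29,215.97.
Total interest = total paid − principal = €29,215.97 − €20,245.00 = €8,970.97.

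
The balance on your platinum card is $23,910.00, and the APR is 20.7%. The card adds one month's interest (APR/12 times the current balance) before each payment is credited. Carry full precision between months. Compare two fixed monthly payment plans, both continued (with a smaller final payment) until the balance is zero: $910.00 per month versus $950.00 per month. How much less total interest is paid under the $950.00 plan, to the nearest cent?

Monthly rate r = 20.7%/12 = 1.725% = 0.01725.
At $910.00/mo: n = ⌈−ln(1 − rB₀/P)/ln(1+r)⌉ = 36 payments (last $275.22); total interest = total paid − $23,910.00 = $8,215.22.
At $950.00/mo: 34 payments (last $281.62); total interest $7,721.62.
Interest saved = $8,215.22 − $7,721.62 = $493.60.

$493.60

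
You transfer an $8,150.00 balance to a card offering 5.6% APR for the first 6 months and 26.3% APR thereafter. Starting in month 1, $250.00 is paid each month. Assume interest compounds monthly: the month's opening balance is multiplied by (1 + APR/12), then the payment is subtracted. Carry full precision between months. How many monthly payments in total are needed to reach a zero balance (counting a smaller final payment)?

49 months

Promo months 1–6 at r₀ = 5.6%/12 = 0.00466667; months 7+ at r₁ = 26.3%/12 = 0.0219167.
After month 6: iterate B ← B·(1+r₀) − $250.00 for 6 months → $6,863.27.
Then at r₁ with $250.00/mo: n₂ = −ln(1 − r₁·B/P)/ln(1+r₁) ≈ 42.46 → 43 more payments.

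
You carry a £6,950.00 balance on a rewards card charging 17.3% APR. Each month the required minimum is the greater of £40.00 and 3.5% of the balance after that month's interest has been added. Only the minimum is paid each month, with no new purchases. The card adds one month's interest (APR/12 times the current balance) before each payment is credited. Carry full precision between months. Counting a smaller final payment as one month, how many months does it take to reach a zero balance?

122 months

Monthly rate r = 17.3%/12 = 1.44167% = 0.0144167.
While 3.5% of the post-interest balance exceeds £40.00, each month B ← (B·(1+r))·(1 − 0.035), i.e. B shrinks by the factor (1+r)·0.965 = 0.97891.
This holds for months 1–86. Entering month 87 the balance is £1,111.58; 3.5% of the post-interest balance is now below £40.00, so the flat £40.00 minimum applies from here.
From month 87 a fixed £40.00 at rate r clears £1,111.58 in 36 more payments. Total: 86 + 36 = 122 months.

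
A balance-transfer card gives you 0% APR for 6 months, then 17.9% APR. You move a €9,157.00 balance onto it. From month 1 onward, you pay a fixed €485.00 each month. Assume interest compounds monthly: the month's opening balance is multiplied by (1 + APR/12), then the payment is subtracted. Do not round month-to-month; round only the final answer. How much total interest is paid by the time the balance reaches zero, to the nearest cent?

Promo months 1–6 at r₀ = 0%/12 = 0; months 7+ at r₁ = 17.9%/12 = 0.0149167.
After month 6 (no interest yet): B = €9,157.00 − 6·€485.00 = €6,247.00.
Then at r₁ with €485.00/mo: n₂ = −ln(1 − r₁·B/P)/ln(1+r₁) ≈ 14.41 → 15 more payments.
Total paid = 20·€485.00 + €199.58 = €9,899.58; interest = €9,899.58 − €9,157.00 = €742.58.

€742.58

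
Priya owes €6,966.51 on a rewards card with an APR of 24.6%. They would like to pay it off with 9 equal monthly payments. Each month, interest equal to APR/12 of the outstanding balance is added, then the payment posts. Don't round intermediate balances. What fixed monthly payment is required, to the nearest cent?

€855.54

Monthly rate r = 24.6%/12 = 2.05% = 0.0205.
Level-payment amortization: P = B₀·r / (1 − (1+r)^(−n)) = 6966.51·0.0205 / (1 − 1.0205^(−9)).
Denominator 1 − (1+r)^(−9) = 0.16692727.
P = 142.813 / 0.16692727 ≈ 855.54.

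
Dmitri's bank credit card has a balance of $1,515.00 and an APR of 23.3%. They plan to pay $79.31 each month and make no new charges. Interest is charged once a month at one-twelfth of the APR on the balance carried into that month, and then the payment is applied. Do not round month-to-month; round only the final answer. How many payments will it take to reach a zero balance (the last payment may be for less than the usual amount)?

Monthly rate r = 23.3%/12 = 1.94167% = 0.0194167.
Recurrence: B ← B·(1+r) − $79.31.
Month 1: interest $29.42; balance after payment $1,465.11.
Month 2: interest $28.45; balance after payment $1,414.24.
Closed form: n = −ln(1 − rB₀/P)/ln(1+r) = −ln(0.6291)/ln(1.01942) ≈ 24.101, so the balance reaches zero during payment 25.

25 months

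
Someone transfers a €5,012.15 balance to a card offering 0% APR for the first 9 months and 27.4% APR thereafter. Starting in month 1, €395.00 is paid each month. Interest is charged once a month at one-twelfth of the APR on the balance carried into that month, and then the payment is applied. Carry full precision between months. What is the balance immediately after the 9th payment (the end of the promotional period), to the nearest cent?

€1,457.15

Promo months 1–9 at r₀ = 0%/12 = 0; months 10+ at r₁ = 27.4%/12 = 0.0228333.
After month 9 (no interest yet): B = €5,012.15 − 9·€395.00 = €1,457.15.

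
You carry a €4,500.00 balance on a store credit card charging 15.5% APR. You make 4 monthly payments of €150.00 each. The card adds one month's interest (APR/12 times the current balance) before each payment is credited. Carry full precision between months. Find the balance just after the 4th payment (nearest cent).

€4,125.32

Monthly rate r = 15.5%/12 = 1.29167% = 0.0129167.
Each month: B ← B·(1+r) − €150.00.
Month 1: interest €58.12; balance after payment €4,408.12.
Month 2: interest €56.94; balance after payment €4,315.06.
Month 3: interest €55.74; balance after payment €4,220.80.
Month 4: interest €54.52; balance after payment €4,125.32.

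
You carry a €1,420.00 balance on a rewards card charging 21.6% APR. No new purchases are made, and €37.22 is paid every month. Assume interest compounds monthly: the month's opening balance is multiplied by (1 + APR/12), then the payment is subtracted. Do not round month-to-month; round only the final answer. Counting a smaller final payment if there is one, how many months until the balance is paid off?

Monthly rate r = 21.6%/12 = 1.8% = 0.018.
Recurrence: B ← B·(1+r) − €37.22.
Month 1: interest €25.56; balance after payment €1,408.34.
Month 2: interest €25.35; balance after payment €1,396.47.
Closed form: n = −ln(1 − rB₀/P)/ln(1+r) = −ln(0.31327)/ln(1.018) ≈ 65.061, so the balance reaches zero during payment 66.

66 months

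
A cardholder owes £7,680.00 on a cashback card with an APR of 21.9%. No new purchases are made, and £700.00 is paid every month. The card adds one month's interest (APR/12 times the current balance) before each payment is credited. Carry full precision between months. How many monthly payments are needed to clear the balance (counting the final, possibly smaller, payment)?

Monthly rate r = 21.9%/12 = 1.825% = 0.01825.
Recurrence: B ← B·(1+r) − £700.00.
Month 1: interest £140.16; balance after payment £7,120.16.
Month 2: interest £129.94; balance after payment £6,550.10.
Closed form: n = −ln(1 − rB₀/P)/ln(1+r) = −ln(0.79977)/ln(1.01825) ≈ 12.354, so the balance reaches zero during payment 13.

13 months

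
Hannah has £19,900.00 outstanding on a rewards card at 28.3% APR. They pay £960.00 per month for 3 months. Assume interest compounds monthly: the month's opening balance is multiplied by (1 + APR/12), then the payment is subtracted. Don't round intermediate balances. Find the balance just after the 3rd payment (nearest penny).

Monthly rate r = 28.3%/12 = 2.35833% = 0.0235833.
Each month: B ← B·(1+r) − £960.00.
Month 1: interest £469.31; balance after payment £19,409.31.
Month 2: interest £457.74; balance after payment £18,907.04.
Month 3: interest £445.89; balance after payment £18,392.94.

£18,392.94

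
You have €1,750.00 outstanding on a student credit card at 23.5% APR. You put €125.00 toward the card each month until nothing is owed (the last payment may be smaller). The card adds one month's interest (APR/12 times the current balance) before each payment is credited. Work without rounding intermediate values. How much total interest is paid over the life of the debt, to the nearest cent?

Monthly rate r = 23.5%/12 = 1.95833% = 0.0195833.
Payoff takes n = ⌈−ln(1 − rB₀/P)/ln(1+r)⌉ = ⌈16.522⌉ = 17 payments; the last is €65.59.
Total paid = 16·€125.00 + €65.59 = €2,065.59.
Total interest = total paid − principal = €2,065.59 − €1,750.00 = €315.59.

€315.59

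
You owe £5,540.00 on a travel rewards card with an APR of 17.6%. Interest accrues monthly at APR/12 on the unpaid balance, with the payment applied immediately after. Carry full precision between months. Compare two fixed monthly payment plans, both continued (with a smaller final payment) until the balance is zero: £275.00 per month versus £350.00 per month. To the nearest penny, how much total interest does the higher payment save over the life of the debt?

£264.42

Monthly rate r = 17.6%/12 = 1.46667% = 0.0146667.
At £275.00/mo: n = ⌈−ln(1 − rB₀/P)/ln(1+r)⌉ = 25 payments (last £14.76); total interest = total paid − £5,540.00 = £1,074.76.
At £350.00/mo: 19 payments (last £50.34); total interest £810.34.
Interest saved = £1,074.76 − £810.34 = £264.42.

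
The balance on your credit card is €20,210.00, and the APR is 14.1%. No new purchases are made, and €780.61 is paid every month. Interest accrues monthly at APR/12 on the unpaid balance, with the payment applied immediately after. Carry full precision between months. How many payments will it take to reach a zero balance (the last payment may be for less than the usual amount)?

Monthly rate r = 14.1%/12 = 1.175% = 0.01175.
Recurrence: B ← B·(1+r) − €780.61.
Month 1: interest €237.47; balance after payment €19,666.86.
Month 2: interest €231.09; balance after payment €19,117.33.
Closed form: n = −ln(1 − rB₀/P)/ln(1+r) = −ln(0.69579)/ln(1.01175) ≈ 31.049, so the balance reaches zero during payment 32.

32 payments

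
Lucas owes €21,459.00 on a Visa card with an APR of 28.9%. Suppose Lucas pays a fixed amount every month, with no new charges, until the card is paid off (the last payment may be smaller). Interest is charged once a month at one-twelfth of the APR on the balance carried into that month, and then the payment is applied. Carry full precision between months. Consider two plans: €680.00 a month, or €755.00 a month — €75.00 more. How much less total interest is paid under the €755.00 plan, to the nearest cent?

Monthly rate r = 28.9%/12 = 2.40833% = 0.0240833.
At €680.00/mo: n = ⌈−ln(1 − rB₀/P)/ln(1+r)⌉ = 60 payments (last €659.33); total interest = total paid − €21,459.00 = €19,320.33.
At €755.00/mo: 49 payments (last €361.55); total interest €15,142.55.
Interest saved = €19,320.33 − €15,142.55 = €4,177.78.

€4,177.78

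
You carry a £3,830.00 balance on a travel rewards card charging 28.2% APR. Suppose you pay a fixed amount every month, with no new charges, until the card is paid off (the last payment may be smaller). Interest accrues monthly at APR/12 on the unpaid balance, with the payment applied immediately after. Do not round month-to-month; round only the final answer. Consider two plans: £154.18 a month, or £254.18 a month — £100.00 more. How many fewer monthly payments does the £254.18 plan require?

19 fewer payments

Monthly rate r = 28.2%/12 = 2.35% = 0.0235.
At £154.18/mo: n = ⌈−ln(1 − rB₀/P)/ln(1+r)⌉ = 38 payments (last £113.63); total interest = total paid − £3,830.00 = £1,988.29.
At £254.18/mo: 19 payments (last £208.39); total interest £953.63.
Payments saved = 38 − 19 = 19.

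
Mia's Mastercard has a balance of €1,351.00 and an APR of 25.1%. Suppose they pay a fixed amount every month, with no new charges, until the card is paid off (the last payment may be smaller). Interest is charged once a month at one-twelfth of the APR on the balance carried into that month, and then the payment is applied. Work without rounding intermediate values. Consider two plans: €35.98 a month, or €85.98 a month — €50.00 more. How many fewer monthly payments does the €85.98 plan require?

55 fewer payments

Monthly rate r = 25.1%/12 = 2.09167% = 0.0209167.
At €35.98/mo: n = ⌈−ln(1 − rB₀/P)/ln(1+r)⌉ = 75 payments (last €12.38); total interest = total paid − €1,351.00 = €1,323.90.
At €85.98/mo: 20 payments (last €21.62); total interest €304.24.
Payments saved = 75 − 20 = 55.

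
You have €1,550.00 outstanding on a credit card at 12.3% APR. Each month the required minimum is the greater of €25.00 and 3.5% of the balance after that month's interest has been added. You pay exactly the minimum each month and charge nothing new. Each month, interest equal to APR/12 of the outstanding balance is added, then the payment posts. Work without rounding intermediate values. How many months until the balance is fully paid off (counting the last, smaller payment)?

65 months

Monthly rate r = 12.3%/12 = 1.025% = 0.01025.
While 3.5% of the post-interest balance exceeds €25.00, each month B ← (B·(1+r))·(1 − 0.035), i.e. B shrinks by the factor (1+r)·0.965 = 0.97489.
This holds for months 1–31. Entering month 32 the balance is €704.65; 3.5% of the post-interest balance is now below €25.00, so the flat €25.00 minimum applies from here.
From month 32 a fixed €25.00 at rate r clears €704.65 in 34 more payments. Total: 31 + 34 = 65 months.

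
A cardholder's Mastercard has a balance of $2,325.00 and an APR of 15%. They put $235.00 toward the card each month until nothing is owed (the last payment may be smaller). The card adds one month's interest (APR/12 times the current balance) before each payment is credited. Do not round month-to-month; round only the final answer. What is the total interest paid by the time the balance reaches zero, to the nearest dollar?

$173

Monthly rate r = 15%/12 = 1.25% = 0.0125.
Payoff takes n = ⌈−ln(1 − rB₀/P)/ln(1+r)⌉ = ⌈10.627⌉ = 11 payments; the last is $147.66.
Total paid = 10·$235.00 + $147.66 = $2,497.66.
Total interest = total paid − principal = $2,497.66 − $2,325.00 = $172.66.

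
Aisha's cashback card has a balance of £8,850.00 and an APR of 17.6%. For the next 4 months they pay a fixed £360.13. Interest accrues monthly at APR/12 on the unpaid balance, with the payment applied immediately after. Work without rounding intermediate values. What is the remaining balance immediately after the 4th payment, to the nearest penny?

£7,908.21

Monthly rate r = 17.6%/12 = 1.46667% = 0.0146667.
Each month: B ← B·(1+r) − £360.13.
Month 1: interest £129.80; balance after payment £8,619.67.
Month 2: interest £126.42; balance after payment £8,385.96.
Month 3: interest £122.99; balance after payment £8,148.83.
Month 4: interest £119.52; balance after payment £7,908.21.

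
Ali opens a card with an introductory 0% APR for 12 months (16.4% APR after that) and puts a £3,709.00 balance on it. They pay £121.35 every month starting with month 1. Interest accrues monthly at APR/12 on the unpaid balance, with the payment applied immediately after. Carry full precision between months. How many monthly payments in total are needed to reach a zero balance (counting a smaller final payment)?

34 payments

Promo months 1–12 at r₀ = 0%/12 = 0; months 13+ at r₁ = 16.4%/12 = 0.0136667.
After month 12 (no interest yet): B = £3,709.00 − 12·£121.35 = £2,252.80.
Then at r₁ with £121.35/mo: n₂ = −ln(1 − r₁·B/P)/ln(1+r₁) ≈ 21.56 → 22 more payments.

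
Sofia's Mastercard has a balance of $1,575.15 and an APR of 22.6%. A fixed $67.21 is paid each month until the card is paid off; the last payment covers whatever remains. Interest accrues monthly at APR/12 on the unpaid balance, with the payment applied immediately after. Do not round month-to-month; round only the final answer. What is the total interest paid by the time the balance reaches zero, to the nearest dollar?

Monthly rate r = 22.6%/12 = 1.88333% = 0.0188333.
Payoff takes n = ⌈−ln(1 − rB₀/P)/ln(1+r)⌉ = ⌈31.208⌉ = 32 payments; the last is $14.10.
Total paid = 31·$67.21 + $14.10 = $2,097.61.
Total interest = total paid − principal = $2,097.61 − $1,575.15 = $522.46.

$522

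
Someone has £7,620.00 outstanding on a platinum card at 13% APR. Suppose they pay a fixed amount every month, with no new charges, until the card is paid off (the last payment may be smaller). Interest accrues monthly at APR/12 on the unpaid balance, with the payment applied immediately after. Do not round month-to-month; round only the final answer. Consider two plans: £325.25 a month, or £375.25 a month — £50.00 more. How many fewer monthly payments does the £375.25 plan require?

4 fewer payments

Monthly rate r = 13%/12 = 1.08333% = 0.0108333.
At £325.25/mo: n = ⌈−ln(1 − rB₀/P)/ln(1+r)⌉ = 28 payments (last £55.82); total interest = total paid − £7,620.00 = £1,217.57.
At £375.25/mo: 24 payments (last £21.62); total interest £1,032.37.
Payments saved = 28 − 24 = 4.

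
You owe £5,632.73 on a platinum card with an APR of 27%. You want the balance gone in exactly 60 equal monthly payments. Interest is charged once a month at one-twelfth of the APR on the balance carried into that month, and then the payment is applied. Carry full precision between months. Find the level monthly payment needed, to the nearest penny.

Monthly rate r = 27%/12 = 2.25% = 0.0225.
Level-payment amortization: P = B₀·r / (1 − (1+r)^(−n)) = 5632.73·0.0225 / (1 − 1.0225^(−60)).
Denominator 1 − (1+r)^(−60) = 0.736851439.
P = 126.736 / 0.736851439 ≈ 172.00.

£172.00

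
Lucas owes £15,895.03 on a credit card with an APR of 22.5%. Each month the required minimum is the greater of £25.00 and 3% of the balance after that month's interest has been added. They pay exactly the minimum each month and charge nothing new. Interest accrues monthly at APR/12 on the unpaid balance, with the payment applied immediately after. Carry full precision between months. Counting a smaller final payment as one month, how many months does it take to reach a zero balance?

301 months

Monthly rate r = 22.5%/12 = 1.875% = 0.01875.
While 3% of the post-interest balance exceeds £25.00, each month B ← (B·(1+r))·(1 − 0.03), i.e. B shrinks by the factor (1+r)·0.97 = 0.98819.
This holds for months 1–250. Entering month 251 the balance is £814.89; 3% of the post-interest balance is now below £25.00, so the flat £25.00 minimum applies from here.
From month 251 a fixed £25.00 at rate r clears £814.89 in 51 more payments. Total: 250 + 51 = 301 months.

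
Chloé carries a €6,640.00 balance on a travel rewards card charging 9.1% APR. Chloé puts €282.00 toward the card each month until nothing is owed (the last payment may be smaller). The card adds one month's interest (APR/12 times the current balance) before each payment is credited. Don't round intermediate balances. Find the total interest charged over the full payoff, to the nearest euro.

Monthly rate r = 9.1%/12 = 0.758333% = 0.00758333.
Payoff takes n = ⌈−ln(1 − rB₀/P)/ln(1+r)⌉ = ⌈26.036⌉ = 27 payments; the last is €10.15.
Total paid = 26·€282.00 + €10.15 = €7,342.15.
Total interest = total paid − principal = €7,342.15 − €6,640.00 = €702.15.

€702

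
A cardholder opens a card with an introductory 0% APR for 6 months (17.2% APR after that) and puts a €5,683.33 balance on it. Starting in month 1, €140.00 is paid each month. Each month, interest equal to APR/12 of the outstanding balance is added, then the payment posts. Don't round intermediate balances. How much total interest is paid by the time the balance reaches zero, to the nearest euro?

Promo months 1–6 at r₀ = 0%/12 = 0; months 7+ at r₁ = 17.2%/12 = 0.0143333.
After month 6 (no interest yet): B = €5,683.33 − 6·€140.00 = €4,843.33.
Then at r₁ with €140.00/mo: n₂ = −ln(1 − r₁·B/P)/ln(1+r₁) ≈ 48.13 → 49 more payments.
Total paid = 54·€140.00 + €17.77 = €7,577.77; interest = €7,577.77 − €5,683.33 = €1,894.44.

€1,894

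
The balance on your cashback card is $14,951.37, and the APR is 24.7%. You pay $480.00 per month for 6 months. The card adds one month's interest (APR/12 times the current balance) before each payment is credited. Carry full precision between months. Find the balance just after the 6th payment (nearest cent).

Monthly rate r = 24.7%/12 = 2.05833% = 0.0205833.
Each month: B ← B·(1+r) − $480.00.
Month 1: interest $307.75; balance after payment $14,779.12.
Month 2: interest $304.20; balance after payment $14,603.32.
Month 3: interest $300.59; balance after payment $14,423.91.
Month 4: interest $296.89; balance after payment $14,240.80.
Month 5: interest $293.12; balance after payment $14,053.92.
Month 6: interest $289.28; balance after payment $13,863.20.

$13,863.20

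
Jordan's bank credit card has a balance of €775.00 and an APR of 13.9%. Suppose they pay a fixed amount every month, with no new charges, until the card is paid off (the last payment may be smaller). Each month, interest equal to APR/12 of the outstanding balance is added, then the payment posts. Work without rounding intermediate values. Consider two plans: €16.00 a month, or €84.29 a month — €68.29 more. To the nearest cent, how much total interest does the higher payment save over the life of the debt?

€319.69

Monthly rate r = 13.9%/12 = 1.15833% = 0.0115833.
At €16.00/mo: n = ⌈−ln(1 − rB₀/P)/ln(1+r)⌉ = 72 payments (last €7.97); total interest = total paid − €775.00 = €368.97.
At €84.29/mo: 10 payments (last €65.67); total interest €49.28.
Interest saved = €368.97 − €49.28 = €319.69.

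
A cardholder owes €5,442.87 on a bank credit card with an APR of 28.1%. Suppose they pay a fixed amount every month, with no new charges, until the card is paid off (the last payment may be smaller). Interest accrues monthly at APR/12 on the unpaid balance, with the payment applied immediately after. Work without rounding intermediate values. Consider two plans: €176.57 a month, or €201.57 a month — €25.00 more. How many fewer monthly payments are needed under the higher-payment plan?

Monthly rate r = 28.1%/12 = 2.34167% = 0.0234167.
At €176.57/mo: n = ⌈−ln(1 − rB₀/P)/ln(1+r)⌉ = 56 payments (last €49.70); total interest = total paid − €5,442.87 = €4,318.18.
At €201.57/mo: 44 payments (last €45.65); total interest €3,270.29.
Payments saved = 56 − 44 = 12.

12 fewer payments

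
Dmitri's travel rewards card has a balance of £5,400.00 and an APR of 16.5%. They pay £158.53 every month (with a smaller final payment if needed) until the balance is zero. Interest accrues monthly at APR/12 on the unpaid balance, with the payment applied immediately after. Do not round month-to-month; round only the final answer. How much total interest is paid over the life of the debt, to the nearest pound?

£1,934

Monthly rate r = 16.5%/12 = 1.375% = 0.01375.
Payoff takes n = ⌈−ln(1 − rB₀/P)/ln(1+r)⌉ = ⌈46.264⌉ = 47 payments; the last is £42.10.
Total paid = 46·£158.53 + £42.10 = £7,334.48.
Total interest = total paid − principal = £7,334.48 − £5,400.00 = £1,934.48.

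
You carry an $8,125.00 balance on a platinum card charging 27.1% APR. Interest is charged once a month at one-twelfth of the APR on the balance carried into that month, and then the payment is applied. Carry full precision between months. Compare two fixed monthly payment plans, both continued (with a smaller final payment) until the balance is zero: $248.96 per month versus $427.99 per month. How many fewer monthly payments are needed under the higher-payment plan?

Monthly rate r = 27.1%/12 = 2.25833% = 0.0225833.
At $248.96/mo: n = ⌈−ln(1 − rB₀/P)/ln(1+r)⌉ = 60 payments (last $202.20); total interest = total paid − $8,125.00 = $6,765.84.
At $427.99/mo: 26 payments (last $30.60); total interest $2,605.35.
Payments saved = 60 − 26 = 34.

34 fewer payments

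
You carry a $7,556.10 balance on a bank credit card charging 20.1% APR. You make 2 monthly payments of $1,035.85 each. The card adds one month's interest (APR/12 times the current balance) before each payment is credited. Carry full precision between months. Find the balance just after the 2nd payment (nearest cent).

$5,722.30

Monthly rate r = 20.1%/12 = 1.675% = 0.01675.
Each month: B ← B·(1+r) − $1,035.85.
Month 1: interest $126.56; balance after payment $6,646.81.
Month 2: interest $111.33; balance after payment $5,722.30.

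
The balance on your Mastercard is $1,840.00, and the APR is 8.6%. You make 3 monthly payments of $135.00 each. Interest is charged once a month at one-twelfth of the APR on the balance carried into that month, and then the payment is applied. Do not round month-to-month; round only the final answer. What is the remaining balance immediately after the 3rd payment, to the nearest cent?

$1,471.93

Monthly rate r = 8.6%/12 = 0.716667% = 0.00716667.
Each month: B ← B·(1+r) − $135.00.
Month 1: interest $13.19; balance after payment $1,718.19.
Month 2: interest $12.31; balance after payment $1,595.50.
Month 3: interest $11.43; balance after payment $1,471.93.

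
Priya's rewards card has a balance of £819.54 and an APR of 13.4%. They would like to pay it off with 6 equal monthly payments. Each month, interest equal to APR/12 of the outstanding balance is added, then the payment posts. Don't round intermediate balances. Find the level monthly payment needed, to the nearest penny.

Monthly rate r = 13.4%/12 = 1.11667% = 0.0111667.
Level-payment amortization: P = B₀·r / (1 − (1+r)^(−n)) = 819.54·0.0111667 / (1 − 1.01117^(−6)).
Denominator 1 − (1+r)^(−6) = 0.064457476.
P = 9.15153 / 0.064457476 ≈ 141.98.

£141.98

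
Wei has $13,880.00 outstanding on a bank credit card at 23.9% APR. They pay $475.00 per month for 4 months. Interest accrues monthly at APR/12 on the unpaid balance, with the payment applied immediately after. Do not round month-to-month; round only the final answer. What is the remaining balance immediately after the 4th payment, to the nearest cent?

Monthly rate r = 23.9%/12 = 1.99167% = 0.0199167.
Each month: B ← B·(1+r) − $475.00.
Month 1: interest $276.44; balance after payment $13,681.44.
Month 2: interest $272.49; balance after payment $13,478.93.
Month 3: interest $268.46; balance after payment $13,272.39.
Month 4: interest $264.34; balance after payment $13,061.73.

$13,061.73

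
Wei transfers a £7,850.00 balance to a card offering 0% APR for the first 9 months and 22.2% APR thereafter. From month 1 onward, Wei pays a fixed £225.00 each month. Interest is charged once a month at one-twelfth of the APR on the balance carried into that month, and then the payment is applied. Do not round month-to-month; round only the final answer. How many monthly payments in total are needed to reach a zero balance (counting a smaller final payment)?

45 payments

Promo months 1–9 at r₀ = 0%/12 = 0; months 10+ at r₁ = 22.2%/12 = 0.0185.
After month 9 (no interest yet): B = £7,850.00 − 9·£225.00 = £5,825.00.
Then at r₁ with £225.00/mo: n₂ = −ln(1 − r₁·B/P)/ln(1+r₁) ≈ 35.56 → 36 more payments.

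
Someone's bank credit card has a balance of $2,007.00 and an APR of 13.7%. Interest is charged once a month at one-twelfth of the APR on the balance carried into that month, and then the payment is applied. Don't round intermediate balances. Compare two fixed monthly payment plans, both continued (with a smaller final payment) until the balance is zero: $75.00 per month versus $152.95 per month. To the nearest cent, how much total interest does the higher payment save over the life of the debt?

$221.89

Monthly rate r = 13.7%/12 = 1.14167% = 0.0114167.
At $75.00/mo: n = ⌈−ln(1 − rB₀/P)/ln(1+r)⌉ = 33 payments (last $8.72); total interest = total paid − $2,007.00 = $401.72.
At $152.95/mo: 15 payments (last $45.53); total interest $179.83.
Interest saved = $401.72 − $179.83 = $221.89.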